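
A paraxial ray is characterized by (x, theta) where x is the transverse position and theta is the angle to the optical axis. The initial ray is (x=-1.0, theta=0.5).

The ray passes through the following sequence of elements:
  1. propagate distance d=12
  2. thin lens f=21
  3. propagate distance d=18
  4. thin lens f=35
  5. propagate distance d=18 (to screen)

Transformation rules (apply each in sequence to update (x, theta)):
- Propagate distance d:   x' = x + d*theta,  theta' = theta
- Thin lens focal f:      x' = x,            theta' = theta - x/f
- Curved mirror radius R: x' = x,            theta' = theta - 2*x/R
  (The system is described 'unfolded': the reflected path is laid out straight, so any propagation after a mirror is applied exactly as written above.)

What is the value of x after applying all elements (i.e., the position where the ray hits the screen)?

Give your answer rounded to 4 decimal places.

Initial: x=-1.0000 theta=0.5000
After 1 (propagate distance d=12): x=5.0000 theta=0.5000
After 2 (thin lens f=21): x=5.0000 theta=11/42 (≈0.2619)
After 3 (propagate distance d=18): x=68/7 (≈9.7143) theta=11/42 (≈0.2619)
After 4 (thin lens f=35): x=68/7 (≈9.7143) theta=-23/1470 (≈-0.0156)
After 5 (propagate distance d=18 (to screen)): x=2311/245 (≈9.4327) theta=-23/1470 (≈-0.0156)
Rounded to 4 decimal places: x = 9.4327

Answer: 9.4327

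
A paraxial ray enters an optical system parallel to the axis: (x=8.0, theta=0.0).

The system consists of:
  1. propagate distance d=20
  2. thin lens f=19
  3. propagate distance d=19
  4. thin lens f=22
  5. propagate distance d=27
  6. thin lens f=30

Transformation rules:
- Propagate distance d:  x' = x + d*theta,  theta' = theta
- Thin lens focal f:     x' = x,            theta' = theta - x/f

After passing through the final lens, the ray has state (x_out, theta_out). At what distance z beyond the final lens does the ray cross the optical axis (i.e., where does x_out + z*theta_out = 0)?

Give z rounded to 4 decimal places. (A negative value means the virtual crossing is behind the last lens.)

Answer: -270.0000

Derivation:
Initial: x=8.0000 theta=0.0000
After 1 (propagate distance d=20): x=8.0000 theta=0.0000
After 2 (thin lens f=19): x=8.0000 theta=-8/19 (≈-0.4211)
After 3 (propagate distance d=19): x=0.0000 theta=-8/19 (≈-0.4211)
After 4 (thin lens f=22): x=0.0000 theta=-8/19 (≈-0.4211)
After 5 (propagate distance d=27): x=-216/19 (≈-11.3684) theta=-8/19 (≈-0.4211)
After 6 (thin lens f=30): x=-216/19 (≈-11.3684) theta=-4/95 (≈-0.0421)
z_focus = -x_out/theta_out = -(-216/19)/(-4/95) = -270.0000
Rounded to 4 decimal places: z = -270.0000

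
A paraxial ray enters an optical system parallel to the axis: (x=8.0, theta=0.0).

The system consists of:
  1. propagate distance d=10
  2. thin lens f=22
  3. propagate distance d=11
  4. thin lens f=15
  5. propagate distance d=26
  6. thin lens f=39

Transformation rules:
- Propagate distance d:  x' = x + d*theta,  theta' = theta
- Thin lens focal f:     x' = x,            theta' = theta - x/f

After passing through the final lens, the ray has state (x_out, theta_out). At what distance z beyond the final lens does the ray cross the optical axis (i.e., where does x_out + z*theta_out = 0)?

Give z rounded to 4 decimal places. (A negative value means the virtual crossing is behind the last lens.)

Answer: -39.6203

Derivation:
Initial: x=8.0000 theta=0.0000
After 1 (propagate distance d=10): x=8.0000 theta=0.0000
After 2 (thin lens f=22): x=8.0000 theta=-4/11 (≈-0.3636)
After 3 (propagate distance d=11): x=4.0000 theta=-4/11 (≈-0.3636)
After 4 (thin lens f=15): x=4.0000 theta=-104/165 (≈-0.6303)
After 5 (propagate distance d=26): x=-2044/165 (≈-12.3879) theta=-104/165 (≈-0.6303)
After 6 (thin lens f=39): x=-2044/165 (≈-12.3879) theta=-2012/6435 (≈-0.3127)
z_focus = -x_out/theta_out = -(-2044/165)/(-2012/6435) = -19929/503 ≈ -39.6203
Rounded to 4 decimal places: z = -39.6203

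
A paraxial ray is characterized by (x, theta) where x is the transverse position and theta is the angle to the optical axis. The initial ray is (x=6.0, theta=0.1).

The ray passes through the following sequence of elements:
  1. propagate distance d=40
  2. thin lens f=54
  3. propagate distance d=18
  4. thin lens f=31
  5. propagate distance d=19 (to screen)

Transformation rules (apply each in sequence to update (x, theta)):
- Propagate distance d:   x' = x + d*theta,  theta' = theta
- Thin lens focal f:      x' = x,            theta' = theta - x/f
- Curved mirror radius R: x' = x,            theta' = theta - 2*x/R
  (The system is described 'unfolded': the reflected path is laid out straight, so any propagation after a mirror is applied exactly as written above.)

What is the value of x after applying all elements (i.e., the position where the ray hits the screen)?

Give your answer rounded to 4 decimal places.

Initial: x=6.0000 theta=0.1000
After 1 (propagate distance d=40): x=10.0000 theta=0.1000
After 2 (thin lens f=54): x=10.0000 theta=-23/270 (≈-0.0852)
After 3 (propagate distance d=18): x=127/15 (≈8.4667) theta=-23/270 (≈-0.0852)
After 4 (thin lens f=31): x=127/15 (≈8.4667) theta=-2999/8370 (≈-0.3583)
After 5 (propagate distance d=19 (to screen)): x=2777/1674 (≈1.6589) theta=-2999/8370 (≈-0.3583)
Rounded to 4 decimal places: x = 1.6589

Answer: 1.6589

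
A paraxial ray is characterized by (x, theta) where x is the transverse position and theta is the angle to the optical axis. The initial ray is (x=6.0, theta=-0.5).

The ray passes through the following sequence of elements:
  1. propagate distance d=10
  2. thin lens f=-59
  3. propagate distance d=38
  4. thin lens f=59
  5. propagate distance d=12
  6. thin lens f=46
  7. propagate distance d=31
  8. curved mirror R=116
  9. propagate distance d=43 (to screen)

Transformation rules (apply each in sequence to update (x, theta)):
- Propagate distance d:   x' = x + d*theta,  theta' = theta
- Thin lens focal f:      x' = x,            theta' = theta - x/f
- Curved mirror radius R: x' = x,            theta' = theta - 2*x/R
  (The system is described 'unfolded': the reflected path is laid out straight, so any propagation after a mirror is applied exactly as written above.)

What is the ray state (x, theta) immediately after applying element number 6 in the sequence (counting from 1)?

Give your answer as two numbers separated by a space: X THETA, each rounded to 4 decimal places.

Answer: -19.6225 0.2377

Derivation:
Initial: x=6.0000 theta=-0.5000
After 1 (propagate distance d=10): x=1.0000 theta=-0.5000
After 2 (thin lens f=-59): x=1.0000 theta=-57/118 (≈-0.4831)
After 3 (propagate distance d=38): x=-1024/59 (≈-17.3559) theta=-57/118 (≈-0.4831)
After 4 (thin lens f=59): x=-1024/59 (≈-17.3559) theta=-1315/6962 (≈-0.1889)
After 5 (propagate distance d=12): x=-68306/3481 (≈-19.6225) theta=-1315/6962 (≈-0.1889)
After 6 (thin lens f=46): x=-68306/3481 (≈-19.6225) theta=38061/160126 (≈0.2377)
Rounded to 4 decimal places: x = -19.6225, theta = 0.2377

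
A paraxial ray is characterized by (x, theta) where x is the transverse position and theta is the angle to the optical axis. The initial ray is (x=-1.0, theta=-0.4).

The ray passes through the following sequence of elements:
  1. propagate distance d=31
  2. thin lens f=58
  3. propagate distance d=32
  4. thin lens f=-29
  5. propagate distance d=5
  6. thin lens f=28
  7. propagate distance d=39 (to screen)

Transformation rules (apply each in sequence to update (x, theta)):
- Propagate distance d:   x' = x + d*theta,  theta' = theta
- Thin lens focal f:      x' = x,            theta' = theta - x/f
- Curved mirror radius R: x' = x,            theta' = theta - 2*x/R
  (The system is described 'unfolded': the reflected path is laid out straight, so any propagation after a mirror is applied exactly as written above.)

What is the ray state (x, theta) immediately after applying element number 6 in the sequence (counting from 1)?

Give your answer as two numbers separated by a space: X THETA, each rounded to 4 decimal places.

Initial: x=-1.0000 theta=-0.4000
After 1 (propagate distance d=31): x=-13.4000 theta=-0.4000
After 2 (thin lens f=58): x=-13.4000 theta=-49/290 (≈-0.1690)
After 3 (propagate distance d=32): x=-2727/145 (≈-18.8069) theta=-49/290 (≈-0.1690)
After 4 (thin lens f=-29): x=-2727/145 (≈-18.8069) theta=-1375/1682 (≈-0.8175)
After 5 (propagate distance d=5): x=-192541/8410 (≈-22.8943) theta=-1375/1682 (≈-0.8175)
After 6 (thin lens f=28): x=-192541/8410 (≈-22.8943) theta=41/235480 (≈0.0002)
Rounded to 4 decimal places: x = -22.8943, theta = 0.0002

Answer: -22.8943 0.0002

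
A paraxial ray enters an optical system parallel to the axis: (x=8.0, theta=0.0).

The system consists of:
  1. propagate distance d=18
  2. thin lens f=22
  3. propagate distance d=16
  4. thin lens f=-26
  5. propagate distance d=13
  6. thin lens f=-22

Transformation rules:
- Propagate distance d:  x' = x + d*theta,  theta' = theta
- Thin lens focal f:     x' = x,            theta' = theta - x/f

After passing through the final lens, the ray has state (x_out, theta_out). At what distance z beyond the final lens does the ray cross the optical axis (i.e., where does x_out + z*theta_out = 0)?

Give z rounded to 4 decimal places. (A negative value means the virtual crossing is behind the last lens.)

Answer: -4.2059

Derivation:
Initial: x=8.0000 theta=0.0000
After 1 (propagate distance d=18): x=8.0000 theta=0.0000
After 2 (thin lens f=22): x=8.0000 theta=-4/11 (≈-0.3636)
After 3 (propagate distance d=16): x=24/11 (≈2.1818) theta=-4/11 (≈-0.3636)
After 4 (thin lens f=-26): x=24/11 (≈2.1818) theta=-40/143 (≈-0.2797)
After 5 (propagate distance d=13): x=-16/11 (≈-1.4545) theta=-40/143 (≈-0.2797)
After 6 (thin lens f=-22): x=-16/11 (≈-1.4545) theta=-544/1573 (≈-0.3458)
z_focus = -x_out/theta_out = -(-16/11)/(-544/1573) = -143/34 ≈ -4.2059
Rounded to 4 decimal places: z = -4.2059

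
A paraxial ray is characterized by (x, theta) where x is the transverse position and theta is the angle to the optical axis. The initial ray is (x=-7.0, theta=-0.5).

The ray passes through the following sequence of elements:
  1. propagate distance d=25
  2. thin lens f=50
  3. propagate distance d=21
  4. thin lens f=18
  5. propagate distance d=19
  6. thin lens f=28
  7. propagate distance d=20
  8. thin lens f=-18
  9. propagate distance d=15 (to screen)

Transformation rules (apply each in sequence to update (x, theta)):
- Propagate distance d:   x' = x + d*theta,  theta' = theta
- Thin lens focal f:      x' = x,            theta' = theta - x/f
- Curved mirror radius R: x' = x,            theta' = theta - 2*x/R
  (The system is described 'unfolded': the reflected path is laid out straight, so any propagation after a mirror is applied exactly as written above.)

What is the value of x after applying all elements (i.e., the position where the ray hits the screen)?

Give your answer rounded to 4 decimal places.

Answer: 56.9299

Derivation:
Initial: x=-7.0000 theta=-0.5000
After 1 (propagate distance d=25): x=-19.5000 theta=-0.5000
After 2 (thin lens f=50): x=-19.5000 theta=-0.1100
After 3 (propagate distance d=21): x=-21.8100 theta=-0.1100
After 4 (thin lens f=18): x=-21.8100 theta=661/600 (≈1.1017)
After 5 (propagate distance d=19): x=-527/600 (≈-0.8783) theta=661/600 (≈1.1017)
After 6 (thin lens f=28): x=-527/600 (≈-0.8783) theta=1269/1120 (≈1.1330)
After 7 (propagate distance d=20): x=45743/2100 (≈21.7824) theta=1269/1120 (≈1.1330)
After 8 (thin lens f=-18): x=45743/2100 (≈21.7824) theta=354287/151200 (≈2.3432)
After 9 (propagate distance d=15 (to screen)): x=2869267/50400 (≈56.9299) theta=354287/151200 (≈2.3432)
Rounded to 4 decimal places: x = 56.9299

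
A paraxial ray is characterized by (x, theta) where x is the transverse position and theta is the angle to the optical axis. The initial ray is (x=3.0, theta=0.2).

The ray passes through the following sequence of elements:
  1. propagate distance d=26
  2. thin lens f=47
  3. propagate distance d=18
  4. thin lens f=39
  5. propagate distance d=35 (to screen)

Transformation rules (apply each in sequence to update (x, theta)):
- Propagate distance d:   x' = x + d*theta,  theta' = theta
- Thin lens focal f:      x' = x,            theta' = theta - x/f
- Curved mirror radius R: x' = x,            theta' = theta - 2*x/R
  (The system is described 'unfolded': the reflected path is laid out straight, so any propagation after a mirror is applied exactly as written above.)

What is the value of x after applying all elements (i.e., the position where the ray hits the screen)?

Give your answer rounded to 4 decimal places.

Initial: x=3.0000 theta=0.2000
After 1 (propagate distance d=26): x=8.2000 theta=0.2000
After 2 (thin lens f=47): x=8.2000 theta=6/235 (≈0.0255)
After 3 (propagate distance d=18): x=407/47 (≈8.6596) theta=6/235 (≈0.0255)
After 4 (thin lens f=39): x=407/47 (≈8.6596) theta=-1801/9165 (≈-0.1965)
After 5 (propagate distance d=35 (to screen)): x=3266/1833 (≈1.7818) theta=-1801/9165 (≈-0.1965)
Rounded to 4 decimal places: x = 1.7818

Answer: 1.7818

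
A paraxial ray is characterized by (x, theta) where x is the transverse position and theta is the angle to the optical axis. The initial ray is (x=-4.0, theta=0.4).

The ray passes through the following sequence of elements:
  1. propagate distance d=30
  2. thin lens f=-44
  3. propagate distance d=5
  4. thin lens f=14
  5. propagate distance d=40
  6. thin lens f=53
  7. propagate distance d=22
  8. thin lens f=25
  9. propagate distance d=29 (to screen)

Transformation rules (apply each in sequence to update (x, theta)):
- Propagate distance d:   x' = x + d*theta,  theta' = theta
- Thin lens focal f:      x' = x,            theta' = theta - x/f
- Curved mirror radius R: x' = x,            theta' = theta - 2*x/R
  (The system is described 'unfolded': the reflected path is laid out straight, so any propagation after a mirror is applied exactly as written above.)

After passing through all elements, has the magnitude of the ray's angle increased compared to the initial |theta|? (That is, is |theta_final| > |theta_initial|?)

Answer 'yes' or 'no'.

Initial: x=-4.0000 theta=0.4000
After 1 (propagate distance d=30): x=8.0000 theta=0.4000
After 2 (thin lens f=-44): x=8.0000 theta=32/55 (≈0.5818)
After 3 (propagate distance d=5): x=120/11 (≈10.9091) theta=32/55 (≈0.5818)
After 4 (thin lens f=14): x=120/11 (≈10.9091) theta=-76/385 (≈-0.1974)
After 5 (propagate distance d=40): x=232/77 (≈3.0130) theta=-76/385 (≈-0.1974)
After 6 (thin lens f=53): x=232/77 (≈3.0130) theta=-5188/20405 (≈-0.2543)
After 7 (propagate distance d=22): x=-52656/20405 (≈-2.5805) theta=-5188/20405 (≈-0.2543)
After 8 (thin lens f=25): x=-52656/20405 (≈-2.5805) theta=-7004/46375 (≈-0.1510)
After 9 (propagate distance d=29 (to screen)): x=-3550676/510125 (≈-6.9604) theta=-7004/46375 (≈-0.1510)
|theta_initial|=0.4000 |theta_final|=7004/46375 (≈0.1510) -> not increased

Answer: no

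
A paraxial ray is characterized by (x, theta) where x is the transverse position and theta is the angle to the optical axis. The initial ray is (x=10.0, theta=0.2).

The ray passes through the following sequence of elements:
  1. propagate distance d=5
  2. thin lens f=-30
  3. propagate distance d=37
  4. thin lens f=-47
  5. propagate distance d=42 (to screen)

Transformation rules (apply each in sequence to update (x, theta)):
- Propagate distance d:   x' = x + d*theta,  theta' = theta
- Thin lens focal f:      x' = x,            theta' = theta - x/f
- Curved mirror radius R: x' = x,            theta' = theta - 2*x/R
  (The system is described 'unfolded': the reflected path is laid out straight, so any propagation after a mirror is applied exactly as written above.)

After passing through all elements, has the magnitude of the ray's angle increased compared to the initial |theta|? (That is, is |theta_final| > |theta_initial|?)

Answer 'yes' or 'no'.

Answer: yes

Derivation:
Initial: x=10.0000 theta=0.2000
After 1 (propagate distance d=5): x=11.0000 theta=0.2000
After 2 (thin lens f=-30): x=11.0000 theta=17/30 (≈0.5667)
After 3 (propagate distance d=37): x=959/30 (≈31.9667) theta=17/30 (≈0.5667)
After 4 (thin lens f=-47): x=959/30 (≈31.9667) theta=293/235 (≈1.2468)
After 5 (propagate distance d=42 (to screen)): x=118909/1410 (≈84.3326) theta=293/235 (≈1.2468)
|theta_initial|=0.2000 |theta_final|=293/235 (≈1.2468) -> increased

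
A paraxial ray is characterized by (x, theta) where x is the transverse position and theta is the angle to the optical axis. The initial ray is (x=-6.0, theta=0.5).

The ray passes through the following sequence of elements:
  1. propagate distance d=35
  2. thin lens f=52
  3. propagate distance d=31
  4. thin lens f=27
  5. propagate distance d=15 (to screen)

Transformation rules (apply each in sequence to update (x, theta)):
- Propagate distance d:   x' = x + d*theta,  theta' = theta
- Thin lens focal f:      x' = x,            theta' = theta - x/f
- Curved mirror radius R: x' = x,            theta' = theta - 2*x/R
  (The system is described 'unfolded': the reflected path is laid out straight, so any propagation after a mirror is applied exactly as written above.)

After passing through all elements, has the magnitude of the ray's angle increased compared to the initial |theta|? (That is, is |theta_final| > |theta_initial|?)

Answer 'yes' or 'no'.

Initial: x=-6.0000 theta=0.5000
After 1 (propagate distance d=35): x=11.5000 theta=0.5000
After 2 (thin lens f=52): x=11.5000 theta=29/104 (≈0.2788)
After 3 (propagate distance d=31): x=2095/104 (≈20.1442) theta=29/104 (≈0.2788)
After 4 (thin lens f=27): x=2095/104 (≈20.1442) theta=-164/351 (≈-0.4672)
After 5 (propagate distance d=15 (to screen)): x=12295/936 (≈13.1357) theta=-164/351 (≈-0.4672)
|theta_initial|=0.5000 |theta_final|=164/351 (≈0.4672) -> not increased

Answer: no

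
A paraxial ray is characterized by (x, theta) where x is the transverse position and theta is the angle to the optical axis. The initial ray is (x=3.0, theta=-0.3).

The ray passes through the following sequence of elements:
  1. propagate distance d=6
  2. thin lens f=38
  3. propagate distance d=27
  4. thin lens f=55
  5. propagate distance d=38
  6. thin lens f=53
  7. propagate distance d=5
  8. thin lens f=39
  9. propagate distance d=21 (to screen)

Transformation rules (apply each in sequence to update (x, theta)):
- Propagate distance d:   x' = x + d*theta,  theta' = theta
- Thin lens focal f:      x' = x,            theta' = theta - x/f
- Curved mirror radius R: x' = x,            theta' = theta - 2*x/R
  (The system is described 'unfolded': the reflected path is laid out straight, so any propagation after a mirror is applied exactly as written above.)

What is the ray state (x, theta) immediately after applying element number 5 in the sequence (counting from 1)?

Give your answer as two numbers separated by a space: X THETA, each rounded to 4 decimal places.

Initial: x=3.0000 theta=-0.3000
After 1 (propagate distance d=6): x=1.2000 theta=-0.3000
After 2 (thin lens f=38): x=1.2000 theta=-63/190 (≈-0.3316)
After 3 (propagate distance d=27): x=-1473/190 (≈-7.7526) theta=-63/190 (≈-0.3316)
After 4 (thin lens f=55): x=-1473/190 (≈-7.7526) theta=-996/5225 (≈-0.1906)
After 5 (propagate distance d=38): x=-156711/10450 (≈-14.9963) theta=-996/5225 (≈-0.1906)
Rounded to 4 decimal places: x = -14.9963, theta = -0.1906

Answer: -14.9963 -0.1906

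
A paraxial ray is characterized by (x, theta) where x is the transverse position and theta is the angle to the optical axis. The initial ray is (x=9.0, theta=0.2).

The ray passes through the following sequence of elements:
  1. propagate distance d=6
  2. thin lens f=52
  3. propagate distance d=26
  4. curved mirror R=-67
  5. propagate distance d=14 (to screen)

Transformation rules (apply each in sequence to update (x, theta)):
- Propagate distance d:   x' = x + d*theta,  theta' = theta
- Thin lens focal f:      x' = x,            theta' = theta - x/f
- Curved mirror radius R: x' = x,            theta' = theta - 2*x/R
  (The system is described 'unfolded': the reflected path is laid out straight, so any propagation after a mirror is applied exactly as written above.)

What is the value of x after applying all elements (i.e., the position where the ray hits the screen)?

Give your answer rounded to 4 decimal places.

Initial: x=9.0000 theta=0.2000
After 1 (propagate distance d=6): x=10.2000 theta=0.2000
After 2 (thin lens f=52): x=10.2000 theta=1/260 (≈0.0038)
After 3 (propagate distance d=26): x=10.3000 theta=1/260 (≈0.0038)
After 4 (curved mirror R=-67): x=10.3000 theta=5423/17420 (≈0.3113)
After 5 (propagate distance d=14 (to screen)): x=63837/4355 (≈14.6583) theta=5423/17420 (≈0.3113)
Rounded to 4 decimal places: x = 14.6583

Answer: 14.6583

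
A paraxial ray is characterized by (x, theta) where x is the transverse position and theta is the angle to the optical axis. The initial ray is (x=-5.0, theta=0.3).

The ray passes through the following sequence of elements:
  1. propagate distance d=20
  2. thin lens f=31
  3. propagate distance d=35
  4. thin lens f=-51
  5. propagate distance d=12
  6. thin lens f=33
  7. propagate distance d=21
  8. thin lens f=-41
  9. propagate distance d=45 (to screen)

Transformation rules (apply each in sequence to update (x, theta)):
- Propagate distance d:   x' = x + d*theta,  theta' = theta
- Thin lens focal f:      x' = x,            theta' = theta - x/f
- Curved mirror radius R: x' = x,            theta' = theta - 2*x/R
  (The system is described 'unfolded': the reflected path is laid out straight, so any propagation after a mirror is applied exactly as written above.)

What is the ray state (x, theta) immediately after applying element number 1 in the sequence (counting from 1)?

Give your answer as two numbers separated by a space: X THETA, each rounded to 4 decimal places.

Answer: 1.0000 0.3000

Derivation:
Initial: x=-5.0000 theta=0.3000
After 1 (propagate distance d=20): x=1.0000 theta=0.3000
Rounded to 4 decimal places: x = 1.0000, theta = 0.3000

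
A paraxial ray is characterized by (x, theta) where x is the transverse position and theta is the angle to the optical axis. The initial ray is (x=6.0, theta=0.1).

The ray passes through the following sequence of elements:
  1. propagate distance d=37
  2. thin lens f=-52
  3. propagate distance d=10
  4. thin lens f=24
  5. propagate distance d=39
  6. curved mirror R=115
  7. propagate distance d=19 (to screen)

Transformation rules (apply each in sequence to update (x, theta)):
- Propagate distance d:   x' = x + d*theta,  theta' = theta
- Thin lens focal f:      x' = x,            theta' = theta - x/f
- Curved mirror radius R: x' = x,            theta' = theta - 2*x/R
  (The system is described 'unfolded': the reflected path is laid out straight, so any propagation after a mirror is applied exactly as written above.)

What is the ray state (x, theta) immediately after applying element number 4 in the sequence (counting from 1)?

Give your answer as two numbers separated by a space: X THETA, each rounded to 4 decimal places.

Initial: x=6.0000 theta=0.1000
After 1 (propagate distance d=37): x=9.7000 theta=0.1000
After 2 (thin lens f=-52): x=9.7000 theta=149/520 (≈0.2865)
After 3 (propagate distance d=10): x=3267/260 (≈12.5654) theta=149/520 (≈0.2865)
After 4 (thin lens f=24): x=3267/260 (≈12.5654) theta=-493/2080 (≈-0.2370)
Rounded to 4 decimal places: x = 12.5654, theta = -0.2370

Answer: 12.5654 -0.2370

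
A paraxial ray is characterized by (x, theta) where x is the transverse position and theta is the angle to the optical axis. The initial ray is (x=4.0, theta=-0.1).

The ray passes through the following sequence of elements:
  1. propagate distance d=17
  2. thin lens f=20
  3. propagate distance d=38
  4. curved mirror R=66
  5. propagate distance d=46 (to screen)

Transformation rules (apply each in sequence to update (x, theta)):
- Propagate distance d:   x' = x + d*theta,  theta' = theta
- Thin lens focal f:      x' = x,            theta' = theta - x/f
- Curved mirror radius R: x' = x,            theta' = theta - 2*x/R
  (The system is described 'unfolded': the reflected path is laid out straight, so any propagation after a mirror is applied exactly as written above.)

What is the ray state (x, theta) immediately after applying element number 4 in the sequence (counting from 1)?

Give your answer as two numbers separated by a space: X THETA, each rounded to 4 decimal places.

Initial: x=4.0000 theta=-0.1000
After 1 (propagate distance d=17): x=2.3000 theta=-0.1000
After 2 (thin lens f=20): x=2.3000 theta=-0.2150
After 3 (propagate distance d=38): x=-5.8700 theta=-0.2150
After 4 (curved mirror R=66): x=-5.8700 theta=-49/1320 (≈-0.0371)
Rounded to 4 decimal places: x = -5.8700, theta = -0.0371

Answer: -5.8700 -0.0371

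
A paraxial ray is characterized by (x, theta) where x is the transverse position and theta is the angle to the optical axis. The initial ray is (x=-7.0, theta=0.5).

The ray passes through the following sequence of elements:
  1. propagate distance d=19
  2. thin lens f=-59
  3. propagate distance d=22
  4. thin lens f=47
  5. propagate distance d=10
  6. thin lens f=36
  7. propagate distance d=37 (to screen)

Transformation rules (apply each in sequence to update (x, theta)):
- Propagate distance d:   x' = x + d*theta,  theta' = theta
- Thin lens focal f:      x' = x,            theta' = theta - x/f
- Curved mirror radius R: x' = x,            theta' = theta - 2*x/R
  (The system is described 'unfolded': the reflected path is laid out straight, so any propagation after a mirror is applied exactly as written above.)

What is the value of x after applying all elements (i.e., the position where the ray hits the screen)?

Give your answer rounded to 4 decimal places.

Answer: 8.2400

Derivation:
Initial: x=-7.0000 theta=0.5000
After 1 (propagate distance d=19): x=2.5000 theta=0.5000
After 2 (thin lens f=-59): x=2.5000 theta=32/59 (≈0.5424)
After 3 (propagate distance d=22): x=1703/118 (≈14.4322) theta=32/59 (≈0.5424)
After 4 (thin lens f=47): x=1703/118 (≈14.4322) theta=1305/5546 (≈0.2353)
After 5 (propagate distance d=10): x=93091/5546 (≈16.7853) theta=1305/5546 (≈0.2353)
After 6 (thin lens f=36): x=93091/5546 (≈16.7853) theta=-46111/199656 (≈-0.2310)
After 7 (propagate distance d=37 (to screen)): x=1645169/199656 (≈8.2400) theta=-46111/199656 (≈-0.2310)
Rounded to 4 decimal places: x = 8.2400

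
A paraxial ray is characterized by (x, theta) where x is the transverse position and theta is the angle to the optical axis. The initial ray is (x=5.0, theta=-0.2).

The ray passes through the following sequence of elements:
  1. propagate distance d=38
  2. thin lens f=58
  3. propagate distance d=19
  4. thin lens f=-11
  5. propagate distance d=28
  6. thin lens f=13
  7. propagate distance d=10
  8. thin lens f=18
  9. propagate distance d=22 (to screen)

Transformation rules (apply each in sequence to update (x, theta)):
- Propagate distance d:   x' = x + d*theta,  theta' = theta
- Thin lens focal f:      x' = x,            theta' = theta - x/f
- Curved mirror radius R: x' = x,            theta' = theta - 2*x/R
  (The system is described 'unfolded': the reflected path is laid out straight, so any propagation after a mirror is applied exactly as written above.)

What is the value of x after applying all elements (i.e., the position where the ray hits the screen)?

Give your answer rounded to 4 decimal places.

Initial: x=5.0000 theta=-0.2000
After 1 (propagate distance d=38): x=-2.6000 theta=-0.2000
After 2 (thin lens f=58): x=-2.6000 theta=-9/58 (≈-0.1552)
After 3 (propagate distance d=19): x=-1609/290 (≈-5.5483) theta=-9/58 (≈-0.1552)
After 4 (thin lens f=-11): x=-1609/290 (≈-5.5483) theta=-1052/1595 (≈-0.6596)
After 5 (propagate distance d=28): x=-76611/3190 (≈-24.0160) theta=-1052/1595 (≈-0.6596)
After 6 (thin lens f=13): x=-76611/3190 (≈-24.0160) theta=49259/41470 (≈1.1878)
After 7 (propagate distance d=10): x=-17357/1430 (≈-12.1378) theta=49259/41470 (≈1.1878)
After 8 (thin lens f=18): x=-17357/1430 (≈-12.1378) theta=25273/13572 (≈1.8621)
After 9 (propagate distance d=22 (to screen)): x=5379994/186615 (≈28.8294) theta=25273/13572 (≈1.8621)
Rounded to 4 decimal places: x = 28.8294

Answer: 28.8294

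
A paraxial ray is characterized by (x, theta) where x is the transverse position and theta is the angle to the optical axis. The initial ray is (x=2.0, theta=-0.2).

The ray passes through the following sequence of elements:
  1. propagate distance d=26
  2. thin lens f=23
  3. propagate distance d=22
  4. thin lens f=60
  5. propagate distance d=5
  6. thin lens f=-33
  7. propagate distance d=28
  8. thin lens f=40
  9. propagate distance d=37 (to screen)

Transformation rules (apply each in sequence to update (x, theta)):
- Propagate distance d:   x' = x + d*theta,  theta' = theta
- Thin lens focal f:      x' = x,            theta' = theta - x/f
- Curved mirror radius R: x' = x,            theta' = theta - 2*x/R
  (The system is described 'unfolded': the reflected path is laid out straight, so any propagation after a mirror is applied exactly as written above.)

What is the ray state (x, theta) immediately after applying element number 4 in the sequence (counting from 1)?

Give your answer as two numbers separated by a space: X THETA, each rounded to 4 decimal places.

Answer: -4.5391 0.0148

Derivation:
Initial: x=2.0000 theta=-0.2000
After 1 (propagate distance d=26): x=-3.2000 theta=-0.2000
After 2 (thin lens f=23): x=-3.2000 theta=-7/115 (≈-0.0609)
After 3 (propagate distance d=22): x=-522/115 (≈-4.5391) theta=-7/115 (≈-0.0609)
After 4 (thin lens f=60): x=-522/115 (≈-4.5391) theta=17/1150 (≈0.0148)
Rounded to 4 decimal places: x = -4.5391, theta = 0.0148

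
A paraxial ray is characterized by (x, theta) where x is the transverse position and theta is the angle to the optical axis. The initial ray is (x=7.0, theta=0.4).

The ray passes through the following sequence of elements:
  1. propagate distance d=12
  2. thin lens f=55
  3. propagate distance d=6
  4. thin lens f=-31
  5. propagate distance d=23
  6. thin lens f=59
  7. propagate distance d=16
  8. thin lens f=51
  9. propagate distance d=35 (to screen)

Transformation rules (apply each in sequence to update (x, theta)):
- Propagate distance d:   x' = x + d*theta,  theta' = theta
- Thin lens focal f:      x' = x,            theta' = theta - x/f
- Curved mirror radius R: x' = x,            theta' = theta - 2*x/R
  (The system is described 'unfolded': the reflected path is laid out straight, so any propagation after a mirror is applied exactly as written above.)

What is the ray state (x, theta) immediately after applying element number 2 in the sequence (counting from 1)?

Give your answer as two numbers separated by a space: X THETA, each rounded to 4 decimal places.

Answer: 11.8000 0.1855

Derivation:
Initial: x=7.0000 theta=0.4000
After 1 (propagate distance d=12): x=11.8000 theta=0.4000
After 2 (thin lens f=55): x=11.8000 theta=51/275 (≈0.1855)
Rounded to 4 decimal places: x = 11.8000, theta = 0.1855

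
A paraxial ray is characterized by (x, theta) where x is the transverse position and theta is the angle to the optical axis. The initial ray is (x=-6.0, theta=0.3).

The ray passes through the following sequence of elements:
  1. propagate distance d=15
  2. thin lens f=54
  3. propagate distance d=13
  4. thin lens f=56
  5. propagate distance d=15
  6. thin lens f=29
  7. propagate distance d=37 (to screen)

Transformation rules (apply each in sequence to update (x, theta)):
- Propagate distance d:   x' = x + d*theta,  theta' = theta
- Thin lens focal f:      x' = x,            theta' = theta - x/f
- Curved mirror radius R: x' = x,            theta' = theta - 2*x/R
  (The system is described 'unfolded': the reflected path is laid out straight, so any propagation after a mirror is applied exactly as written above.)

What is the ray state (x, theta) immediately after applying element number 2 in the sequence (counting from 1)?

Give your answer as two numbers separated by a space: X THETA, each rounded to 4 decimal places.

Initial: x=-6.0000 theta=0.3000
After 1 (propagate distance d=15): x=-1.5000 theta=0.3000
After 2 (thin lens f=54): x=-1.5000 theta=59/180 (≈0.3278)
Rounded to 4 decimal places: x = -1.5000, theta = 0.3278

Answer: -1.5000 0.3278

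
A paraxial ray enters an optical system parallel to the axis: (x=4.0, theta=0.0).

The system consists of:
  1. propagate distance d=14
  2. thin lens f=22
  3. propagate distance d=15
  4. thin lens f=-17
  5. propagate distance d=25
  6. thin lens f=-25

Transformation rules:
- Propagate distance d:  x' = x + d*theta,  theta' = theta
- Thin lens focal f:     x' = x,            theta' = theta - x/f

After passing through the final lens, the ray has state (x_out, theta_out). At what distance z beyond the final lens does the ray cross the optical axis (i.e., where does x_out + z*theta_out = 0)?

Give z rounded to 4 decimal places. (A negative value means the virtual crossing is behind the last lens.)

Answer: -8.5958

Derivation:
Initial: x=4.0000 theta=0.0000
After 1 (propagate distance d=14): x=4.0000 theta=0.0000
After 2 (thin lens f=22): x=4.0000 theta=-2/11 (≈-0.1818)
After 3 (propagate distance d=15): x=14/11 (≈1.2727) theta=-2/11 (≈-0.1818)
After 4 (thin lens f=-17): x=14/11 (≈1.2727) theta=-20/187 (≈-0.1070)
After 5 (propagate distance d=25): x=-262/187 (≈-1.4011) theta=-20/187 (≈-0.1070)
After 6 (thin lens f=-25): x=-262/187 (≈-1.4011) theta=-762/4675 (≈-0.1630)
z_focus = -x_out/theta_out = -(-262/187)/(-762/4675) = -3275/381 ≈ -8.5958
Rounded to 4 decimal places: z = -8.5958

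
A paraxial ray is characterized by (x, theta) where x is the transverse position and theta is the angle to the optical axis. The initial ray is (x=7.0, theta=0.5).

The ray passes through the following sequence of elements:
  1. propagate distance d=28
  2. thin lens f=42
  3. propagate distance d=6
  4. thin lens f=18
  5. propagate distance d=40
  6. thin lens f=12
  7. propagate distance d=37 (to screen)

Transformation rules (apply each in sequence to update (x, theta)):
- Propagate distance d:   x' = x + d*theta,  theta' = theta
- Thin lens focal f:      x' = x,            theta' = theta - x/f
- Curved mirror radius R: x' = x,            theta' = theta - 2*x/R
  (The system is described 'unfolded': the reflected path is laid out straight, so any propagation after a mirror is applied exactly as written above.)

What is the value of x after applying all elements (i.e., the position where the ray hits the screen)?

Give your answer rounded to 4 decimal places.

Answer: 10.3056

Derivation:
Initial: x=7.0000 theta=0.5000
After 1 (propagate distance d=28): x=21.0000 theta=0.5000
After 2 (thin lens f=42): x=21.0000 theta=0.0000
After 3 (propagate distance d=6): x=21.0000 theta=0.0000
After 4 (thin lens f=18): x=21.0000 theta=-7/6 (≈-1.1667)
After 5 (propagate distance d=40): x=-77/3 (≈-25.6667) theta=-7/6 (≈-1.1667)
After 6 (thin lens f=12): x=-77/3 (≈-25.6667) theta=35/36 (≈0.9722)
After 7 (propagate distance d=37 (to screen)): x=371/36 (≈10.3056) theta=35/36 (≈0.9722)
Rounded to 4 decimal places: x = 10.3056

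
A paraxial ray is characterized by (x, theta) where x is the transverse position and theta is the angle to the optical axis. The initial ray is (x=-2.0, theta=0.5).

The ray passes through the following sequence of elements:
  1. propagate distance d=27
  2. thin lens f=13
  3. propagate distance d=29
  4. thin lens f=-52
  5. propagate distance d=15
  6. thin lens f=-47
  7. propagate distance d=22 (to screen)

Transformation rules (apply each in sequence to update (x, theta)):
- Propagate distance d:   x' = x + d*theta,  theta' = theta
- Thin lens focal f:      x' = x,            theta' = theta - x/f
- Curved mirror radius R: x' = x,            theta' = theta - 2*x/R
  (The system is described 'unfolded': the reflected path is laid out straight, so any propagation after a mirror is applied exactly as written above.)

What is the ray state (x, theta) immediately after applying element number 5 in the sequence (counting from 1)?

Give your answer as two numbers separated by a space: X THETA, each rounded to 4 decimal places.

Answer: -5.3232 -0.3780

Derivation:
Initial: x=-2.0000 theta=0.5000
After 1 (propagate distance d=27): x=11.5000 theta=0.5000
After 2 (thin lens f=13): x=11.5000 theta=-5/13 (≈-0.3846)
After 3 (propagate distance d=29): x=9/26 (≈0.3462) theta=-5/13 (≈-0.3846)
After 4 (thin lens f=-52): x=9/26 (≈0.3462) theta=-511/1352 (≈-0.3780)
After 5 (propagate distance d=15): x=-7197/1352 (≈-5.3232) theta=-511/1352 (≈-0.3780)
Rounded to 4 decimal places: x = -5.3232, theta = -0.3780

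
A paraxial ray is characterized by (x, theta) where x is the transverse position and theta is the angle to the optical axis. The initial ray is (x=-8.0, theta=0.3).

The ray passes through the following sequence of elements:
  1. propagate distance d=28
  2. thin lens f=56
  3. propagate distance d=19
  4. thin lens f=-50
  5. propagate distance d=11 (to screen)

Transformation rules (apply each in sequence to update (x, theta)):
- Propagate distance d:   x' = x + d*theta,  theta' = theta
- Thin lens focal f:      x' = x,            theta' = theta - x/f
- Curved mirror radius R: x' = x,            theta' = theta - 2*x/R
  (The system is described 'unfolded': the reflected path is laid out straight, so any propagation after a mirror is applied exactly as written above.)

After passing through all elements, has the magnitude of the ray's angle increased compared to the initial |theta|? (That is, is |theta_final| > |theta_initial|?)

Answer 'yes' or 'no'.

Initial: x=-8.0000 theta=0.3000
After 1 (propagate distance d=28): x=0.4000 theta=0.3000
After 2 (thin lens f=56): x=0.4000 theta=41/140 (≈0.2929)
After 3 (propagate distance d=19): x=167/28 (≈5.9643) theta=41/140 (≈0.2929)
After 4 (thin lens f=-50): x=167/28 (≈5.9643) theta=577/1400 (≈0.4121)
After 5 (propagate distance d=11 (to screen)): x=14697/1400 (≈10.4979) theta=577/1400 (≈0.4121)
|theta_initial|=0.3000 |theta_final|=577/1400 (≈0.4121) -> increased

Answer: yes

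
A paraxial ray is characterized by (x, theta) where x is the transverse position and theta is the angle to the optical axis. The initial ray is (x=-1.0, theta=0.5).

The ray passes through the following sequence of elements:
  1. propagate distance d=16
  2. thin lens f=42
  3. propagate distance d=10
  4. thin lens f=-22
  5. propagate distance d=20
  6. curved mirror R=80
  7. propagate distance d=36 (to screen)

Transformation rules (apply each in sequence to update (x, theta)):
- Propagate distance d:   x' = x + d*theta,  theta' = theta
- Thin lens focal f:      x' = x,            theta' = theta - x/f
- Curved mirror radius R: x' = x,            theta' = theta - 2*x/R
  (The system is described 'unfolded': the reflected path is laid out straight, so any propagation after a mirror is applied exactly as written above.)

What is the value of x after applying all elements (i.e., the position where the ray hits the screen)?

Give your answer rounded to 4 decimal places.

Initial: x=-1.0000 theta=0.5000
After 1 (propagate distance d=16): x=7.0000 theta=0.5000
After 2 (thin lens f=42): x=7.0000 theta=1/3 (≈0.3333)
After 3 (propagate distance d=10): x=31/3 (≈10.3333) theta=1/3 (≈0.3333)
After 4 (thin lens f=-22): x=31/3 (≈10.3333) theta=53/66 (≈0.8030)
After 5 (propagate distance d=20): x=871/33 (≈26.3939) theta=53/66 (≈0.8030)
After 6 (curved mirror R=80): x=871/33 (≈26.3939) theta=63/440 (≈0.1432)
After 7 (propagate distance d=36 (to screen)): x=10411/330 (≈31.5485) theta=63/440 (≈0.1432)
Rounded to 4 decimal places: x = 31.5485

Answer: 31.5485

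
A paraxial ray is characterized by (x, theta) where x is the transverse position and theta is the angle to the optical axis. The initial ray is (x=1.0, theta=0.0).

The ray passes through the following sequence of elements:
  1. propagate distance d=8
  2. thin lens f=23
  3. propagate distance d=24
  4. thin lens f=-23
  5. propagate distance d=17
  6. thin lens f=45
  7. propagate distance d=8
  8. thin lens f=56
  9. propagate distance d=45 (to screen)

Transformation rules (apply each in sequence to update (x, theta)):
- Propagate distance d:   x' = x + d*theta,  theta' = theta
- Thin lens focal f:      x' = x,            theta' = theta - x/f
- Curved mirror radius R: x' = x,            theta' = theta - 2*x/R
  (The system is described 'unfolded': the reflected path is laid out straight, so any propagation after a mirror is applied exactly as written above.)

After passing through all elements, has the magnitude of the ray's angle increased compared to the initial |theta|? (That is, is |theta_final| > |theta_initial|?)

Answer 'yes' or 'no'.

Initial: x=1.0000 theta=0.0000
After 1 (propagate distance d=8): x=1.0000 theta=0.0000
After 2 (thin lens f=23): x=1.0000 theta=-1/23 (≈-0.0435)
After 3 (propagate distance d=24): x=-1/23 (≈-0.0435) theta=-1/23 (≈-0.0435)
After 4 (thin lens f=-23): x=-1/23 (≈-0.0435) theta=-24/529 (≈-0.0454)
After 5 (propagate distance d=17): x=-431/529 (≈-0.8147) theta=-24/529 (≈-0.0454)
After 6 (thin lens f=45): x=-431/529 (≈-0.8147) theta=-649/23805 (≈-0.0273)
After 7 (propagate distance d=8): x=-1069/1035 (≈-1.0329) theta=-649/23805 (≈-0.0273)
After 8 (thin lens f=56): x=-1069/1035 (≈-1.0329) theta=-3919/444360 (≈-0.0088)
After 9 (propagate distance d=45 (to screen)): x=-1905937/1333080 (≈-1.4297) theta=-3919/444360 (≈-0.0088)
|theta_initial|=0.0000 |theta_final|=3919/444360 (≈0.0088) -> increased

Answer: yes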